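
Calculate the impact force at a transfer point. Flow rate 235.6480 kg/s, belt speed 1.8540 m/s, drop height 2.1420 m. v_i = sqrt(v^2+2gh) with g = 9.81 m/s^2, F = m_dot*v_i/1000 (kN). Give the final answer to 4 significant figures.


v_i = sqrt(1.8540^2 + 2*9.81*2.1420) = 6.74265 m/s
F = 235.6480 * 6.74265 / 1000
F = 1.589 kN


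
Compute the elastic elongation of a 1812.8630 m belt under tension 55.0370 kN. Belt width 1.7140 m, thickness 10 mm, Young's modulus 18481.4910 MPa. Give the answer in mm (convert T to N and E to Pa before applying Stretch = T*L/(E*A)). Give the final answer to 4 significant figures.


A = 1.7140 * 0.01 = 0.01714 m^2
Stretch = 55.0370*1000 * 1812.8630 / (18481.4910e6 * 0.01714) * 1000
Stretch = 315.0 mm


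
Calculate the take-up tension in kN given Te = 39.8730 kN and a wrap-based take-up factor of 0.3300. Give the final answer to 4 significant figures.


T_tu = 39.8730 * 0.3300
T_tu = 13.16 kN


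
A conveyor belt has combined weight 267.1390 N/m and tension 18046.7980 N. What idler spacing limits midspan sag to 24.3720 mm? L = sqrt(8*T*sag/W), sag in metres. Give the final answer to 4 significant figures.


sag = 24.3720/1000 = 0.024372 m
L = sqrt(8 * 18046.7980 * 0.024372 / 267.1390)
L = 3.629 m


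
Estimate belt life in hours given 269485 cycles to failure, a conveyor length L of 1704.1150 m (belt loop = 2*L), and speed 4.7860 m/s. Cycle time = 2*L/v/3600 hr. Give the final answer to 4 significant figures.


cycle_time = 2 * 1704.1150 / 4.7860 / 3600 = 0.197812 hr
life = 269485 * 0.197812 = 53310 hours


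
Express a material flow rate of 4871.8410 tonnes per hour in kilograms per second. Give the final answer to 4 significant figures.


m_dot = 4871.8410 * 1000 / 3600
m_dot = 1353 kg/s


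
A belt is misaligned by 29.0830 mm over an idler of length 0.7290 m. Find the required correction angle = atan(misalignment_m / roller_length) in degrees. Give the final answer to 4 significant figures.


misalign_m = 29.0830 / 1000 = 0.029083 m
angle = atan(0.029083 / 0.7290)
angle = 2.285 deg


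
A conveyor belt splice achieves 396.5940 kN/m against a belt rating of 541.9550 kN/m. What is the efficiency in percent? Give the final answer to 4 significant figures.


Eff = 396.5940 / 541.9550 * 100
Eff = 73.18 %


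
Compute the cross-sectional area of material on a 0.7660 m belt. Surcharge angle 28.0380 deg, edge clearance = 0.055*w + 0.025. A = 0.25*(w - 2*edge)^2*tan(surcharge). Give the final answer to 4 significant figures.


edge = 0.055*0.7660 + 0.025 = 0.06713 m
ew = 0.7660 - 2*0.06713 = 0.63174 m
A = 0.25 * 0.63174^2 * tan(28.0380 deg)
A = 0.05314 m^2


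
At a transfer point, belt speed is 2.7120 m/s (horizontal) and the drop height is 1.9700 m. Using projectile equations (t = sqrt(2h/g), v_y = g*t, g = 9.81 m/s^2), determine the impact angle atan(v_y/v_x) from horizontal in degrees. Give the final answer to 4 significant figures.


t = sqrt(2*1.9700/9.81) = 0.633744 s
v_y = 9.81 * 0.633744 = 6.21703 m/s
angle = atan(6.21703 / 2.7120) = 66.43 deg


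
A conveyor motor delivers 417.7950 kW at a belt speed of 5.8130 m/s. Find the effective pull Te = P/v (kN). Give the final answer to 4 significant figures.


Te = P / v = 417.7950 / 5.8130
Te = 71.87 kN


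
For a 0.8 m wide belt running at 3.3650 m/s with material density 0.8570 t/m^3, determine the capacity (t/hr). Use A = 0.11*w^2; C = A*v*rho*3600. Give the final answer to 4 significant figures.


A = 0.11 * 0.8^2 = 0.0704 m^2
C = 0.0704 * 3.3650 * 0.8570 * 3600
C = 730.9 t/hr


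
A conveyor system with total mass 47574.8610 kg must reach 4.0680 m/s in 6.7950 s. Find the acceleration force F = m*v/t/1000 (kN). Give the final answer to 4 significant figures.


F = 47574.8610 * 4.0680 / 6.7950 / 1000
F = 28.48 kN


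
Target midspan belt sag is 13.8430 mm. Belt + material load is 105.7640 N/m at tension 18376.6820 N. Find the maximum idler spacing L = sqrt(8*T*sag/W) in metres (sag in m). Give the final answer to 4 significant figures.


sag = 13.8430/1000 = 0.013843 m
L = sqrt(8 * 18376.6820 * 0.013843 / 105.7640)
L = 4.387 m


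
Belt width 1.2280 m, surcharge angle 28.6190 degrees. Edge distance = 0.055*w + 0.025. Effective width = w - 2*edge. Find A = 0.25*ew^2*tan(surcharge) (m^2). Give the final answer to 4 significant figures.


edge = 0.055*1.2280 + 0.025 = 0.09254 m
ew = 1.2280 - 2*0.09254 = 1.04292 m
A = 0.25 * 1.04292^2 * tan(28.6190 deg)
A = 0.1484 m^2


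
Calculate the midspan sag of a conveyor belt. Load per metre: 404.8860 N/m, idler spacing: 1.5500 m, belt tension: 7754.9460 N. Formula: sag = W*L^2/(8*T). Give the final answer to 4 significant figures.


sag = 404.8860 * 1.5500^2 / (8 * 7754.9460)
sag = 0.01568 m


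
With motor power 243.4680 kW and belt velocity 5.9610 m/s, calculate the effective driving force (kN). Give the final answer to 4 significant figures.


Te = P / v = 243.4680 / 5.9610
Te = 40.84 kN


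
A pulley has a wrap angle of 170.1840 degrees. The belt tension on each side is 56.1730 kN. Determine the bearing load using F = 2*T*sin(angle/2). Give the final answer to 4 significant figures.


F = 2 * 56.1730 * sin(170.1840/2 deg)
F = 111.9 kN


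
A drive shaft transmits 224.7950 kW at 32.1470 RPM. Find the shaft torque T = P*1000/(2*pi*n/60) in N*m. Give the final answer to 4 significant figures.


omega = 2*pi*32.1470/60 = 3.36643 rad/s
T = 224.7950*1000 / 3.36643
T = 66780 N*m


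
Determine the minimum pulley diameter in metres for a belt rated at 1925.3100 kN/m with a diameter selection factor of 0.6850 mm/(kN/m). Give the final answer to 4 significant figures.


D = 1925.3100 * 0.6850 / 1000
D = 1.319 m


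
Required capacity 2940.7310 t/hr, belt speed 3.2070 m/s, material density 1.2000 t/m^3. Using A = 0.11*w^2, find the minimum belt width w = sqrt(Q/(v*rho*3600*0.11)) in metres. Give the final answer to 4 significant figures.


A_req = 2940.7310 / (3.2070 * 1.2000 * 3600) = 0.212262 m^2
w = sqrt(0.212262 / 0.11)
w = 1.389 m


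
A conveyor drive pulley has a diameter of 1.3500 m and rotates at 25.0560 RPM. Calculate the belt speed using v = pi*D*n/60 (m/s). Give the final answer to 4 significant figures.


v = pi * 1.3500 * 25.0560 / 60
v = 1.771 m/s


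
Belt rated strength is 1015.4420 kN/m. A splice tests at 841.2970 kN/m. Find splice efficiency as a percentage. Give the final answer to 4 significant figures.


Eff = 841.2970 / 1015.4420 * 100
Eff = 82.85 %


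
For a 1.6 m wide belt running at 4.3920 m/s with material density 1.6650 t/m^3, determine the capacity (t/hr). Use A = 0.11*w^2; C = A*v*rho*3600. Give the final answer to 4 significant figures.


A = 0.11 * 1.6^2 = 0.2816 m^2
C = 0.2816 * 4.3920 * 1.6650 * 3600
C = 7413 t/hr


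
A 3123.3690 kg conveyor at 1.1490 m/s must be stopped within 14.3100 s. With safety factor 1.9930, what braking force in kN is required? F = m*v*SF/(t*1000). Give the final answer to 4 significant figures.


F = 3123.3690 * 1.1490 / 14.3100 * 1.9930 / 1000
F = 0.4998 kN


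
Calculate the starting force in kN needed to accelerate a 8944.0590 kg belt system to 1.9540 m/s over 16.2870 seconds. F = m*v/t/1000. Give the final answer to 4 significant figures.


F = 8944.0590 * 1.9540 / 16.2870 / 1000
F = 1.073 kN


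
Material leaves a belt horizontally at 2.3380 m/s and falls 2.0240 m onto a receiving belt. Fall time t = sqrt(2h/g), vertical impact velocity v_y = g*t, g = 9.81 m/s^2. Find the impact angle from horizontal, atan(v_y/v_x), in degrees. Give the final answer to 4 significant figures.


t = sqrt(2*2.0240/9.81) = 0.642371 s
v_y = 9.81 * 0.642371 = 6.30166 m/s
angle = atan(6.30166 / 2.3380) = 69.64 deg


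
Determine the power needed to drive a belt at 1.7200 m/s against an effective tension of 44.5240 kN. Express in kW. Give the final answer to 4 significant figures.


P = Te * v = 44.5240 * 1.7200
P = 76.58 kW


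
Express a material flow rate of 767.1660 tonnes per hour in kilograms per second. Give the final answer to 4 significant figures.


m_dot = 767.1660 * 1000 / 3600
m_dot = 213.1 kg/s


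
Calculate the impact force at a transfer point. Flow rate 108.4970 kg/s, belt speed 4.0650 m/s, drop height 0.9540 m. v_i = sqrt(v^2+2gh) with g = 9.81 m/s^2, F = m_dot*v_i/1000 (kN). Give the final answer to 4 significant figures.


v_i = sqrt(4.0650^2 + 2*9.81*0.9540) = 5.93647 m/s
F = 108.4970 * 5.93647 / 1000
F = 0.6441 kN


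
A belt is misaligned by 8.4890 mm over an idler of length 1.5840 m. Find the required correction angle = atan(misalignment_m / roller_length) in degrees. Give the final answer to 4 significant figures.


misalign_m = 8.4890 / 1000 = 0.008489 m
angle = atan(0.008489 / 1.5840)
angle = 0.3071 deg


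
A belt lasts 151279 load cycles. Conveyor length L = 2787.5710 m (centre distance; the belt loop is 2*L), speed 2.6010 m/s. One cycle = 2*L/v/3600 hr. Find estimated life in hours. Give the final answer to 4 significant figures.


cycle_time = 2 * 2787.5710 / 2.6010 / 3600 = 0.595406 hr
life = 151279 * 0.595406 = 90070 hours


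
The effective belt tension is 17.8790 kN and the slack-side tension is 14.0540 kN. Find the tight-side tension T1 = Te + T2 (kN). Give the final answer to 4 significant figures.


T1 = Te + T2 = 17.8790 + 14.0540
T1 = 31.93 kN


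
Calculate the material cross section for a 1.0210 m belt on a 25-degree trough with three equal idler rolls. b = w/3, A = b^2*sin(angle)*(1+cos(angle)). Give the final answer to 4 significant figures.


b = 1.0210/3 = 0.340333 m
A = 0.340333^2 * sin(25 deg) * (1 + cos(25 deg))
A = 0.09331 m^2


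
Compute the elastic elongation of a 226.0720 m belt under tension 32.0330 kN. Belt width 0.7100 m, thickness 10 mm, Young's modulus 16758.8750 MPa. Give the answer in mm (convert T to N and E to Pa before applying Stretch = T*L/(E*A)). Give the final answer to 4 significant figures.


A = 0.7100 * 0.01 = 0.00710 m^2
Stretch = 32.0330*1000 * 226.0720 / (16758.8750e6 * 0.00710) * 1000
Stretch = 60.86 mm


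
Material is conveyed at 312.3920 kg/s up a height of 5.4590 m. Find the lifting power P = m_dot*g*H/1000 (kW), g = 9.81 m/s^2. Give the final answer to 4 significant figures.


P = 312.3920 * 9.81 * 5.4590 / 1000
P = 16.73 kW


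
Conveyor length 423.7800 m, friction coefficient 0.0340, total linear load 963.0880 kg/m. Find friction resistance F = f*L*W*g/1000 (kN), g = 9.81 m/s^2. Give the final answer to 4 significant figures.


F = 0.0340 * 423.7800 * 963.0880 * 9.81 / 1000
F = 136.1 kN


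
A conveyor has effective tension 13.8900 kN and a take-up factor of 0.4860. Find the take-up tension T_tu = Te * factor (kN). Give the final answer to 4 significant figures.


T_tu = 13.8900 * 0.4860
T_tu = 6.751 kN


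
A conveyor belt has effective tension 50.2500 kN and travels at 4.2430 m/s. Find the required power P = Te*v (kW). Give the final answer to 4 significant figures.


P = Te * v = 50.2500 * 4.2430
P = 213.2 kW


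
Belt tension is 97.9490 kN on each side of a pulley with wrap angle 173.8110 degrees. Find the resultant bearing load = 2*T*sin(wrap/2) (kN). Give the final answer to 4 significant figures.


F = 2 * 97.9490 * sin(173.8110/2 deg)
F = 195.6 kN


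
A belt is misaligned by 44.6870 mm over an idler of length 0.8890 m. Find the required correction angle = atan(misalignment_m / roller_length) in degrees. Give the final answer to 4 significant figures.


misalign_m = 44.6870 / 1000 = 0.044687 m
angle = atan(0.044687 / 0.8890)
angle = 2.878 deg


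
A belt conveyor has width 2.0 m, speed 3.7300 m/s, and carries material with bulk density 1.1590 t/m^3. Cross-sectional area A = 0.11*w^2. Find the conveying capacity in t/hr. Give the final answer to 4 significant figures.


A = 0.11 * 2.0^2 = 0.44 m^2
C = 0.44 * 3.7300 * 1.1590 * 3600
C = 6848 t/hr


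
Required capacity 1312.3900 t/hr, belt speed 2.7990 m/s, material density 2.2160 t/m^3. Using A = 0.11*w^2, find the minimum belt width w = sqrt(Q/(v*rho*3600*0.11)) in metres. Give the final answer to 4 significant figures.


A_req = 1312.3900 / (2.7990 * 2.2160 * 3600) = 0.0587743 m^2
w = sqrt(0.0587743 / 0.11)
w = 0.7310 m


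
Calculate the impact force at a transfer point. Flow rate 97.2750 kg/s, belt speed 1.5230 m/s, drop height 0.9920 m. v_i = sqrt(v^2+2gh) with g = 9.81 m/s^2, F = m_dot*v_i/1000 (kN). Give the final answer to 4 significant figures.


v_i = sqrt(1.5230^2 + 2*9.81*0.9920) = 4.66718 m/s
F = 97.2750 * 4.66718 / 1000
F = 0.4540 kN


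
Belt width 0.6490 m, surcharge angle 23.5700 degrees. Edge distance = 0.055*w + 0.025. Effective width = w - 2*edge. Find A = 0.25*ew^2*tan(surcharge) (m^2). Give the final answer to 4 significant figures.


edge = 0.055*0.6490 + 0.025 = 0.060695 m
ew = 0.6490 - 2*0.060695 = 0.52761 m
A = 0.25 * 0.52761^2 * tan(23.5700 deg)
A = 0.03036 m^2


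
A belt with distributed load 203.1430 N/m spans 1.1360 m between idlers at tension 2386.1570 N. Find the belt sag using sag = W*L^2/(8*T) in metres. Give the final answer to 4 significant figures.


sag = 203.1430 * 1.1360^2 / (8 * 2386.1570)
sag = 0.01373 m


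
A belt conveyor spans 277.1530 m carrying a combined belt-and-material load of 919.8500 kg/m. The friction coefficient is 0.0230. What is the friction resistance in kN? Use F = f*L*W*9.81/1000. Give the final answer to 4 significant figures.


F = 0.0230 * 277.1530 * 919.8500 * 9.81 / 1000
F = 57.52 kN


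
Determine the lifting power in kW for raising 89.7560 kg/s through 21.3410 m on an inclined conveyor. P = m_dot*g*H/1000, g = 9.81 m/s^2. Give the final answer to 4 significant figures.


P = 89.7560 * 9.81 * 21.3410 / 1000
P = 18.79 kW


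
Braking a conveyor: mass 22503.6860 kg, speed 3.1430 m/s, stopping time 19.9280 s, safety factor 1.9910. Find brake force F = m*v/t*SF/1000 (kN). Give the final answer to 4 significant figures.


F = 22503.6860 * 3.1430 / 19.9280 * 1.9910 / 1000
F = 7.067 kN


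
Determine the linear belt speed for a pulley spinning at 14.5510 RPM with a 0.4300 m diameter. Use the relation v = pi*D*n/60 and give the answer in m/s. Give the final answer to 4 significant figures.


v = pi * 0.4300 * 14.5510 / 60
v = 0.3276 m/s


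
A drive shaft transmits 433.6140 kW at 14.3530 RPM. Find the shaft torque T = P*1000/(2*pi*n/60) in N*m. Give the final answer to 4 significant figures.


omega = 2*pi*14.3530/60 = 1.50304 rad/s
T = 433.6140*1000 / 1.50304
T = 288500 N*m


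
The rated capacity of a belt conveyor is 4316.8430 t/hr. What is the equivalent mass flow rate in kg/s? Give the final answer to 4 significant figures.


m_dot = 4316.8430 * 1000 / 3600
m_dot = 1199 kg/s


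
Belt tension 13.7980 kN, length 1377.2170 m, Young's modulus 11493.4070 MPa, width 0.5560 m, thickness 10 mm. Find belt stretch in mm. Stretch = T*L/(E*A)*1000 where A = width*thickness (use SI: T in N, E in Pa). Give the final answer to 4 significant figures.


A = 0.5560 * 0.01 = 0.00556 m^2
Stretch = 13.7980*1000 * 1377.2170 / (11493.4070e6 * 0.00556) * 1000
Stretch = 297.4 mm


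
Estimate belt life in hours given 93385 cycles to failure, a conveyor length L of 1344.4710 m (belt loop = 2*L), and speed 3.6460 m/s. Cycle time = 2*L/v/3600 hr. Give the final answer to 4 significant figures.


cycle_time = 2 * 1344.4710 / 3.6460 / 3600 = 0.204862 hr
life = 93385 * 0.204862 = 19130 hours


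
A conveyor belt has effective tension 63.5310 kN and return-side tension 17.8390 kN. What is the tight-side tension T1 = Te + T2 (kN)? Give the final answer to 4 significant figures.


T1 = Te + T2 = 63.5310 + 17.8390
T1 = 81.37 kN


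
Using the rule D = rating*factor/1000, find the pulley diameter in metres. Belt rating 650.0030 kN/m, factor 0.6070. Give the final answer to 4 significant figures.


D = 650.0030 * 0.6070 / 1000
D = 0.3946 m


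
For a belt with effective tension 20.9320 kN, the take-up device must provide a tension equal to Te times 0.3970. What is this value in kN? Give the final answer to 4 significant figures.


T_tu = 20.9320 * 0.3970
T_tu = 8.310 kN


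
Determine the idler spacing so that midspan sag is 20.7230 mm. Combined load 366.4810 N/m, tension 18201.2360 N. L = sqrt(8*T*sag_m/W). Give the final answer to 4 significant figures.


sag = 20.7230/1000 = 0.020723 m
L = sqrt(8 * 18201.2360 * 0.020723 / 366.4810)
L = 2.869 m


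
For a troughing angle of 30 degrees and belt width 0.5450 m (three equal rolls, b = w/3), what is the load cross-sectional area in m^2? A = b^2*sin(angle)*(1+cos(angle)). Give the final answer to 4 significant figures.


b = 0.5450/3 = 0.181667 m
A = 0.181667^2 * sin(30 deg) * (1 + cos(30 deg))
A = 0.03079 m^2


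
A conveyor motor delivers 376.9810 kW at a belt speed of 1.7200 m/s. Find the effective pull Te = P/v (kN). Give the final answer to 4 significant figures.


Te = P / v = 376.9810 / 1.7200
Te = 219.2 kN


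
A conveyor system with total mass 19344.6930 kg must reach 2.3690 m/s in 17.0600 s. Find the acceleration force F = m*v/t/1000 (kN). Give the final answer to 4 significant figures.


F = 19344.6930 * 2.3690 / 17.0600 / 1000
F = 2.686 kN


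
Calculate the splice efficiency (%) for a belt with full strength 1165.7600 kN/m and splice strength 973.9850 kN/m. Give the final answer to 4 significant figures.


Eff = 973.9850 / 1165.7600 * 100
Eff = 83.55 %


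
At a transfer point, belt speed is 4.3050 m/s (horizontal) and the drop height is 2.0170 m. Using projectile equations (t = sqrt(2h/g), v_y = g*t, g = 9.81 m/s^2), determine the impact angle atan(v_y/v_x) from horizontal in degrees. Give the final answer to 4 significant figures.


t = sqrt(2*2.0170/9.81) = 0.641259 s
v_y = 9.81 * 0.641259 = 6.29075 m/s
angle = atan(6.29075 / 4.3050) = 55.61 deg


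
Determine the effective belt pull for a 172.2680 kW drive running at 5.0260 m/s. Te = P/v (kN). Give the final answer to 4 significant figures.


Te = P / v = 172.2680 / 5.0260
Te = 34.28 kN


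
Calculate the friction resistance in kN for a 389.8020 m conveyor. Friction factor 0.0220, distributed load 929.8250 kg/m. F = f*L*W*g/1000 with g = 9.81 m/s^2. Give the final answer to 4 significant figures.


F = 0.0220 * 389.8020 * 929.8250 * 9.81 / 1000
F = 78.22 kN


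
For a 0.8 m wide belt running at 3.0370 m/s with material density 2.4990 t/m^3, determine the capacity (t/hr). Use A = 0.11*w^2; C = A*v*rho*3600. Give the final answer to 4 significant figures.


A = 0.11 * 0.8^2 = 0.0704 m^2
C = 0.0704 * 3.0370 * 2.4990 * 3600
C = 1923 t/hr


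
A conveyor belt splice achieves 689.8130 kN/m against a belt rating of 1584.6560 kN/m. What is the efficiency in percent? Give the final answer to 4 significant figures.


Eff = 689.8130 / 1584.6560 * 100
Eff = 43.53 %


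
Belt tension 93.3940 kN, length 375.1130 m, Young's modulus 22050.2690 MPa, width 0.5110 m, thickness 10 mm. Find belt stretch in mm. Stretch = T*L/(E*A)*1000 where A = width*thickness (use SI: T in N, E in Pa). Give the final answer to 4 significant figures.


A = 0.5110 * 0.01 = 0.00511 m^2
Stretch = 93.3940*1000 * 375.1130 / (22050.2690e6 * 0.00511) * 1000
Stretch = 310.9 mm


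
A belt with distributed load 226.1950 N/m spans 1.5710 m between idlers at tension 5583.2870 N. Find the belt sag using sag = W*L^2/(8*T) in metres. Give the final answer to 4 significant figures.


sag = 226.1950 * 1.5710^2 / (8 * 5583.2870)
sag = 0.01250 m


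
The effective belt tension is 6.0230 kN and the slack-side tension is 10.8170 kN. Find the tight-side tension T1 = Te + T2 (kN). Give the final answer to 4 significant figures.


T1 = Te + T2 = 6.0230 + 10.8170
T1 = 16.84 kN


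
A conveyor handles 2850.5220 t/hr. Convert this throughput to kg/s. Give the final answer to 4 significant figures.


m_dot = 2850.5220 * 1000 / 3600
m_dot = 791.8 kg/s


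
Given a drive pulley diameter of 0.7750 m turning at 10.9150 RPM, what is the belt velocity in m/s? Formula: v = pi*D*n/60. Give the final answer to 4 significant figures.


v = pi * 0.7750 * 10.9150 / 60
v = 0.4429 m/s


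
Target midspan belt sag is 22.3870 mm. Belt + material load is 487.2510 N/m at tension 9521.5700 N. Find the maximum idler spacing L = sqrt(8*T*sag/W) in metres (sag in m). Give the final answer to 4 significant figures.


sag = 22.3870/1000 = 0.022387 m
L = sqrt(8 * 9521.5700 * 0.022387 / 487.2510)
L = 1.871 m


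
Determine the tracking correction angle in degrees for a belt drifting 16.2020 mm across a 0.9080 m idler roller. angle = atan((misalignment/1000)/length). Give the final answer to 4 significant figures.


misalign_m = 16.2020 / 1000 = 0.016202 m
angle = atan(0.016202 / 0.9080)
angle = 1.022 deg


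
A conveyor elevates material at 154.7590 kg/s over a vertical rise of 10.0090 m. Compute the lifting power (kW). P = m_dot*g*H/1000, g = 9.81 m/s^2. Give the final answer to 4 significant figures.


P = 154.7590 * 9.81 * 10.0090 / 1000
P = 15.20 kW


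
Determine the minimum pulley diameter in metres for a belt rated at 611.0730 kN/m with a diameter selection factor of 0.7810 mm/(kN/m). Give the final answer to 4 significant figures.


D = 611.0730 * 0.7810 / 1000
D = 0.4772 m


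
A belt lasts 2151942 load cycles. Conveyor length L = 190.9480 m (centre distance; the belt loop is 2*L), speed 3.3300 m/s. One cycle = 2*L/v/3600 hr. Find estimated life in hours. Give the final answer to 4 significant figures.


cycle_time = 2 * 190.9480 / 3.3300 / 3600 = 0.0318565 hr
life = 2151942 * 0.0318565 = 68550 hours


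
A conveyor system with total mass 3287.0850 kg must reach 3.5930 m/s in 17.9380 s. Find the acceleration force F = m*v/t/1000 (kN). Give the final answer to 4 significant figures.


F = 3287.0850 * 3.5930 / 17.9380 / 1000
F = 0.6584 kN


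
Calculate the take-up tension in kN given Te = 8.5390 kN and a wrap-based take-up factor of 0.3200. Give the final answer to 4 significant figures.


T_tu = 8.5390 * 0.3200
T_tu = 2.732 kN


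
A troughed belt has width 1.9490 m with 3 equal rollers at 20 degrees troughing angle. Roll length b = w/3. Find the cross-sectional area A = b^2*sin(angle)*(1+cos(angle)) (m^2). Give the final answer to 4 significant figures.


b = 1.9490/3 = 0.649667 m
A = 0.649667^2 * sin(20 deg) * (1 + cos(20 deg))
A = 0.2800 m^2


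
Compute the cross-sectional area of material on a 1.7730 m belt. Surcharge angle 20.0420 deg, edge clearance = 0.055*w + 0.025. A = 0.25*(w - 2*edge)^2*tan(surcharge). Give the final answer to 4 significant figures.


edge = 0.055*1.7730 + 0.025 = 0.122515 m
ew = 1.7730 - 2*0.122515 = 1.52797 m
A = 0.25 * 1.52797^2 * tan(20.0420 deg)
A = 0.2129 m^2


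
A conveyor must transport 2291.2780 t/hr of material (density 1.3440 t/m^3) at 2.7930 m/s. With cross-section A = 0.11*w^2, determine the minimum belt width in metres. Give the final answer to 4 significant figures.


A_req = 2291.2780 / (2.7930 * 1.3440 * 3600) = 0.169553 m^2
w = sqrt(0.169553 / 0.11)
w = 1.242 m


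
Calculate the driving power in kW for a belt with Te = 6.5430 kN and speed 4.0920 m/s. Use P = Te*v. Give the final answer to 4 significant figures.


P = Te * v = 6.5430 * 4.0920
P = 26.77 kW


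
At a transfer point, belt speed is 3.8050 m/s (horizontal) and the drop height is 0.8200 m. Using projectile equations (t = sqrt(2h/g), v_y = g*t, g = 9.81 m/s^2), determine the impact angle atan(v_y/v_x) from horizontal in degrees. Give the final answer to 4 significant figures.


t = sqrt(2*0.8200/9.81) = 0.408872 s
v_y = 9.81 * 0.408872 = 4.01103 m/s
angle = atan(4.01103 / 3.8050) = 46.51 deg


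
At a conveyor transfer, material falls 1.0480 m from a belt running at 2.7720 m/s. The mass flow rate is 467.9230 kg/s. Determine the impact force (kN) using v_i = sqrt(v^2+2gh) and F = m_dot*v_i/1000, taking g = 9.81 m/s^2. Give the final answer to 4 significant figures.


v_i = sqrt(2.7720^2 + 2*9.81*1.0480) = 5.31467 m/s
F = 467.9230 * 5.31467 / 1000
F = 2.487 kN


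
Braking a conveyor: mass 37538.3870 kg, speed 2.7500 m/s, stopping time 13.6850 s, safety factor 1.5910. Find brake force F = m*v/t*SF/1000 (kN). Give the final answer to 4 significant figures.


F = 37538.3870 * 2.7500 / 13.6850 * 1.5910 / 1000
F = 12.00 kN


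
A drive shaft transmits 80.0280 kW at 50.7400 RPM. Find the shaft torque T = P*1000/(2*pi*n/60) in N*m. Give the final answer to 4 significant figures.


omega = 2*pi*50.7400/60 = 5.31348 rad/s
T = 80.0280*1000 / 5.31348
T = 15060 N*m


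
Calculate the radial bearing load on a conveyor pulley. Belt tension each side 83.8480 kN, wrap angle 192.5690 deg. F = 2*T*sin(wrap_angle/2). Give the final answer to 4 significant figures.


F = 2 * 83.8480 * sin(192.5690/2 deg)
F = 166.7 kN


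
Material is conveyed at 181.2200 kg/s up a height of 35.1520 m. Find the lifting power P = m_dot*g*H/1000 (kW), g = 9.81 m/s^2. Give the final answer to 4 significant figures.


P = 181.2200 * 9.81 * 35.1520 / 1000
P = 62.49 kW


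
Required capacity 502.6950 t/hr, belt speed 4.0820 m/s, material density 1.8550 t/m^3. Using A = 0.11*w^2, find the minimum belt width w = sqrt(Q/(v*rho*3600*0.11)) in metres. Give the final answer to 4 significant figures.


A_req = 502.6950 / (4.0820 * 1.8550 * 3600) = 0.018441 m^2
w = sqrt(0.018441 / 0.11)
w = 0.4094 m


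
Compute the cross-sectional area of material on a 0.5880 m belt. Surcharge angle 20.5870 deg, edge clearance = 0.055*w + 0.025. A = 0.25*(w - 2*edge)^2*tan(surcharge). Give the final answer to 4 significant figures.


edge = 0.055*0.5880 + 0.025 = 0.05734 m
ew = 0.5880 - 2*0.05734 = 0.47332 m
A = 0.25 * 0.47332^2 * tan(20.5870 deg)
A = 0.02104 m^2


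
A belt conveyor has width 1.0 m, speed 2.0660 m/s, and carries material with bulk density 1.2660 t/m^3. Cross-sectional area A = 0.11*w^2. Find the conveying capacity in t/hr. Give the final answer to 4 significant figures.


A = 0.11 * 1.0^2 = 0.11 m^2
C = 0.11 * 2.0660 * 1.2660 * 3600
C = 1036 t/hr


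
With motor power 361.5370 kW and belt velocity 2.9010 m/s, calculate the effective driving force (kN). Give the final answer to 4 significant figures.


Te = P / v = 361.5370 / 2.9010
Te = 124.6 kN


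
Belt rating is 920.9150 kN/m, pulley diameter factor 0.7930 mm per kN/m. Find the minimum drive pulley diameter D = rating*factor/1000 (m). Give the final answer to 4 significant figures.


D = 920.9150 * 0.7930 / 1000
D = 0.7303 m


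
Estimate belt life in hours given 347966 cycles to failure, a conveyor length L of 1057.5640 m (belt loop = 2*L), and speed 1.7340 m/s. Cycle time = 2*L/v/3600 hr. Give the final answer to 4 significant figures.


cycle_time = 2 * 1057.5640 / 1.7340 / 3600 = 0.338833 hr
life = 347966 * 0.338833 = 117900 hours


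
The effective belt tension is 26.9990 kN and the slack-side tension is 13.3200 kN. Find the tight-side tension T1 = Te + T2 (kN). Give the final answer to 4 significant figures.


T1 = Te + T2 = 26.9990 + 13.3200
T1 = 40.32 kN


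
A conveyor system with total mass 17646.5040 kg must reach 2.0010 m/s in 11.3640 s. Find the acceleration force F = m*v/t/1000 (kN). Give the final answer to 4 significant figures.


F = 17646.5040 * 2.0010 / 11.3640 / 1000
F = 3.107 kN


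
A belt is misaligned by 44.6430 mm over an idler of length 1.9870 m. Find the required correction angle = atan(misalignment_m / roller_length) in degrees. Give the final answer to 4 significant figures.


misalign_m = 44.6430 / 1000 = 0.044643 m
angle = atan(0.044643 / 1.9870)
angle = 1.287 deg


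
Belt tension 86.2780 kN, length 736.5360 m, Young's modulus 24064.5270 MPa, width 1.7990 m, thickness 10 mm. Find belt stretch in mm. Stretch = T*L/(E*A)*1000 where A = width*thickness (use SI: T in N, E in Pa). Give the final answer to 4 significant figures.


A = 1.7990 * 0.01 = 0.01799 m^2
Stretch = 86.2780*1000 * 736.5360 / (24064.5270e6 * 0.01799) * 1000
Stretch = 146.8 mm


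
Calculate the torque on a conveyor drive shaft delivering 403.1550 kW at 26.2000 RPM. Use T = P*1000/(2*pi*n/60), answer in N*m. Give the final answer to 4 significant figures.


omega = 2*pi*26.2000/60 = 2.74366 rad/s
T = 403.1550*1000 / 2.74366
T = 146900 N*m


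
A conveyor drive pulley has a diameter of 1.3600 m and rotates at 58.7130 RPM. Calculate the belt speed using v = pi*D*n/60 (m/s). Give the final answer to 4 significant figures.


v = pi * 1.3600 * 58.7130 / 60
v = 4.181 m/s


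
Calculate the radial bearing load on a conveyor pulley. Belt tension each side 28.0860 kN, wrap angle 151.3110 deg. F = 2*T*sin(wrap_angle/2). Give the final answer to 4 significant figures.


F = 2 * 28.0860 * sin(151.3110/2 deg)
F = 54.42 kN


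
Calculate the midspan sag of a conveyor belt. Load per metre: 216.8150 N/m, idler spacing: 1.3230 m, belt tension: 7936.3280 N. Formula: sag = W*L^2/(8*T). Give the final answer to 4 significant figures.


sag = 216.8150 * 1.3230^2 / (8 * 7936.3280)
sag = 0.005977 m


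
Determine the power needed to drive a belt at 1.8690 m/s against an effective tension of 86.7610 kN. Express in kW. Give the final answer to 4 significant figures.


P = Te * v = 86.7610 * 1.8690
P = 162.2 kW


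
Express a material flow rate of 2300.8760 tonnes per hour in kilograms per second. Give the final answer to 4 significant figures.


m_dot = 2300.8760 * 1000 / 3600
m_dot = 639.1 kg/s


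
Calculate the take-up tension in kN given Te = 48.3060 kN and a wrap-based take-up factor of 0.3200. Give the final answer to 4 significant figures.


T_tu = 48.3060 * 0.3200
T_tu = 15.46 kN


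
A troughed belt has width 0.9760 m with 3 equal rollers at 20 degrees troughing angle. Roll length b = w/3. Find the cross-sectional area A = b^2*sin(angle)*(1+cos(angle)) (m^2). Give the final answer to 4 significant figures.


b = 0.9760/3 = 0.325333 m
A = 0.325333^2 * sin(20 deg) * (1 + cos(20 deg))
A = 0.07022 m^2


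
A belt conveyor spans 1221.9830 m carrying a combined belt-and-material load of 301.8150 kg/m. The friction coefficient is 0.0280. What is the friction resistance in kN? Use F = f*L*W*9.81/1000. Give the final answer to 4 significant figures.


F = 0.0280 * 1221.9830 * 301.8150 * 9.81 / 1000
F = 101.3 kN


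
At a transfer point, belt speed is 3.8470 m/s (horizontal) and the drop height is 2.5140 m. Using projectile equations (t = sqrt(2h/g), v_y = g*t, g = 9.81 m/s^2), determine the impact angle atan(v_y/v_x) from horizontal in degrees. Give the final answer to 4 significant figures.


t = sqrt(2*2.5140/9.81) = 0.715918 s
v_y = 9.81 * 0.715918 = 7.02316 m/s
angle = atan(7.02316 / 3.8470) = 61.29 deg


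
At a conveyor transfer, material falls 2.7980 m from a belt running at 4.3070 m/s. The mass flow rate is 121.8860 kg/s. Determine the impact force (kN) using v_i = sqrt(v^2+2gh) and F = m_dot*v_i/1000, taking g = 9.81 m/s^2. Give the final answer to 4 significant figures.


v_i = sqrt(4.3070^2 + 2*9.81*2.7980) = 8.57012 m/s
F = 121.8860 * 8.57012 / 1000
F = 1.045 kN


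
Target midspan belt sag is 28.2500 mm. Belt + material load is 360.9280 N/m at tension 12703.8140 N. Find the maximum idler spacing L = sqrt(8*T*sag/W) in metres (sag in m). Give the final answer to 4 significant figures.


sag = 28.2500/1000 = 0.028250 m
L = sqrt(8 * 12703.8140 * 0.028250 / 360.9280)
L = 2.820 m


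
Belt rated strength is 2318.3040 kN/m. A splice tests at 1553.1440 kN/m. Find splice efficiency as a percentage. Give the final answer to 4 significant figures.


Eff = 1553.1440 / 2318.3040 * 100
Eff = 66.99 %


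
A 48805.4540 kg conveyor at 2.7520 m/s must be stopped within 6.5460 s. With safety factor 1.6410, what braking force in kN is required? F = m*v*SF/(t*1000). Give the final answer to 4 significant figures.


F = 48805.4540 * 2.7520 / 6.5460 * 1.6410 / 1000
F = 33.67 kN


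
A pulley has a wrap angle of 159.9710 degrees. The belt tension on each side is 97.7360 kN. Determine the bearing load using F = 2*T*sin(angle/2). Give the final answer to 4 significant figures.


F = 2 * 97.7360 * sin(159.9710/2 deg)
F = 192.5 kN


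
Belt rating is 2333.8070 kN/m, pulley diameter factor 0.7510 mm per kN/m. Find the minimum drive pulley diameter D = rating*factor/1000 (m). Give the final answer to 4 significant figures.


D = 2333.8070 * 0.7510 / 1000
D = 1.753 m


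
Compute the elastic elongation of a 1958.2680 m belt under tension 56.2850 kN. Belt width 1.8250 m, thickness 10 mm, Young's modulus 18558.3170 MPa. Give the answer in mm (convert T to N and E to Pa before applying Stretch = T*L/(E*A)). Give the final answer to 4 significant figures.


A = 1.8250 * 0.01 = 0.01825 m^2
Stretch = 56.2850*1000 * 1958.2680 / (18558.3170e6 * 0.01825) * 1000
Stretch = 325.4 mm


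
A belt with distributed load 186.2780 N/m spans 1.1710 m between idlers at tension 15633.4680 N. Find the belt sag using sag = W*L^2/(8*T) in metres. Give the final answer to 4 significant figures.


sag = 186.2780 * 1.1710^2 / (8 * 15633.4680)
sag = 0.002042 m


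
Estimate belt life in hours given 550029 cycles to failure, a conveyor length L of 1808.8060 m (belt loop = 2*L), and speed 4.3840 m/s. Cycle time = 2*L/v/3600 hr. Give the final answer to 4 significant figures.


cycle_time = 2 * 1808.8060 / 4.3840 / 3600 = 0.229218 hr
life = 550029 * 0.229218 = 126100 hours


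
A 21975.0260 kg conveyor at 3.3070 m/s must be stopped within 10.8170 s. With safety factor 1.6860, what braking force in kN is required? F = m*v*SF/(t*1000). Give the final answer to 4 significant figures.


F = 21975.0260 * 3.3070 / 10.8170 * 1.6860 / 1000
F = 11.33 kN


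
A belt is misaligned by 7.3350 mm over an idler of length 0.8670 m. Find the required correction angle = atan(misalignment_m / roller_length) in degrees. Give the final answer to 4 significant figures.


misalign_m = 7.3350 / 1000 = 0.007335 m
angle = atan(0.007335 / 0.8670)
angle = 0.4847 deg


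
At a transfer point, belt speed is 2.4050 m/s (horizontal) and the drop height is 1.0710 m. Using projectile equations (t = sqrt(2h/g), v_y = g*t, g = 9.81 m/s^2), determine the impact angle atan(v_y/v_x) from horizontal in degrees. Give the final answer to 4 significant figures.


t = sqrt(2*1.0710/9.81) = 0.467278 s
v_y = 9.81 * 0.467278 = 4.584 m/s
angle = atan(4.584 / 2.4050) = 62.32 deg


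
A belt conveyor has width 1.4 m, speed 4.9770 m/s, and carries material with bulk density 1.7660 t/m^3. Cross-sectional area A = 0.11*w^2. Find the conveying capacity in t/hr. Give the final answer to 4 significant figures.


A = 0.11 * 1.4^2 = 0.2156 m^2
C = 0.2156 * 4.9770 * 1.7660 * 3600
C = 6822 t/hr


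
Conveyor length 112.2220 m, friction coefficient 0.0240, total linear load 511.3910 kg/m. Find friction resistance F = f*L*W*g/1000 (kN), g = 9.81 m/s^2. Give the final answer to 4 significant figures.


F = 0.0240 * 112.2220 * 511.3910 * 9.81 / 1000
F = 13.51 kN


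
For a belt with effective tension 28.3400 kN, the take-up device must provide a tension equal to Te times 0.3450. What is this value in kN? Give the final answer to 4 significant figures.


T_tu = 28.3400 * 0.3450
T_tu = 9.777 kN


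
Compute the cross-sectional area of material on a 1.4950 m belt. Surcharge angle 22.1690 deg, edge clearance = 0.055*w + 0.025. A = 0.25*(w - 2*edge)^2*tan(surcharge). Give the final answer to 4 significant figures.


edge = 0.055*1.4950 + 0.025 = 0.107225 m
ew = 1.4950 - 2*0.107225 = 1.28055 m
A = 0.25 * 1.28055^2 * tan(22.1690 deg)
A = 0.1670 m^2


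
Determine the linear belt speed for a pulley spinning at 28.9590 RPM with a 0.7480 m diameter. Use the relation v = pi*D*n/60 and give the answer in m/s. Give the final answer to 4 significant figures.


v = pi * 0.7480 * 28.9590 / 60
v = 1.134 m/s


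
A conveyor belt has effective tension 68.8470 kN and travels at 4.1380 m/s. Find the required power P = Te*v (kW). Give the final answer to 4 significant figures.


P = Te * v = 68.8470 * 4.1380
P = 284.9 kW


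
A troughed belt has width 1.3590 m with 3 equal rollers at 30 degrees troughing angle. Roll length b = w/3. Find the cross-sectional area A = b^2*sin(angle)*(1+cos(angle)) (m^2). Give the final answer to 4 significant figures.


b = 1.3590/3 = 0.453 m
A = 0.453^2 * sin(30 deg) * (1 + cos(30 deg))
A = 0.1915 m^2


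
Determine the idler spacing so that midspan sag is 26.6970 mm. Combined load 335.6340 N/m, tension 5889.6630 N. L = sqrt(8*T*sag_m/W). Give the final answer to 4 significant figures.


sag = 26.6970/1000 = 0.026697 m
L = sqrt(8 * 5889.6630 * 0.026697 / 335.6340)
L = 1.936 m


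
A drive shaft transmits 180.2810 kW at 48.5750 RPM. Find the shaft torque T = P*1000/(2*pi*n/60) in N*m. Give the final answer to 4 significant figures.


omega = 2*pi*48.5750/60 = 5.08676 rad/s
T = 180.2810*1000 / 5.08676
T = 35440 N*m


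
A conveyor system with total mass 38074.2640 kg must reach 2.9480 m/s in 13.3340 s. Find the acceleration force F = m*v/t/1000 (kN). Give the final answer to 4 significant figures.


F = 38074.2640 * 2.9480 / 13.3340 / 1000
F = 8.418 kN


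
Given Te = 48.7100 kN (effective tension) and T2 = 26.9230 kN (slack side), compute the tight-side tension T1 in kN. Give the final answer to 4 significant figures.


T1 = Te + T2 = 48.7100 + 26.9230
T1 = 75.63 kN


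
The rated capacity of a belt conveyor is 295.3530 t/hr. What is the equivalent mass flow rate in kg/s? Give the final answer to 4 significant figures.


m_dot = 295.3530 * 1000 / 3600
m_dot = 82.04 kg/s


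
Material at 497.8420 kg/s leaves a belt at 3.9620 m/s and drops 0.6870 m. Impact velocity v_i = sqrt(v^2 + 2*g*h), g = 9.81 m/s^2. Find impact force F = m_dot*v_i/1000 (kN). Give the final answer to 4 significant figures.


v_i = sqrt(3.9620^2 + 2*9.81*0.6870) = 5.40152 m/s
F = 497.8420 * 5.40152 / 1000
F = 2.689 kN


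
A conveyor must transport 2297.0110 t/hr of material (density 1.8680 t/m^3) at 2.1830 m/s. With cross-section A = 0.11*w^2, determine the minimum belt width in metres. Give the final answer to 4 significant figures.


A_req = 2297.0110 / (2.1830 * 1.8680 * 3600) = 0.15647 m^2
w = sqrt(0.15647 / 0.11)
w = 1.193 m


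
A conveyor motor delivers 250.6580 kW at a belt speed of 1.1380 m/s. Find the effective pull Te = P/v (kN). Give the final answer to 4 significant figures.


Te = P / v = 250.6580 / 1.1380
Te = 220.3 kN


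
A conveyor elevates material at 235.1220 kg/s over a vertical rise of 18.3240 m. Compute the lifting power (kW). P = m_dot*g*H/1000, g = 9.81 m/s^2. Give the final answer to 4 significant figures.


P = 235.1220 * 9.81 * 18.3240 / 1000
P = 42.27 kW


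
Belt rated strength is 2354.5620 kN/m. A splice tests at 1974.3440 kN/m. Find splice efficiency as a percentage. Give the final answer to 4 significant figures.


Eff = 1974.3440 / 2354.5620 * 100
Eff = 83.85 %


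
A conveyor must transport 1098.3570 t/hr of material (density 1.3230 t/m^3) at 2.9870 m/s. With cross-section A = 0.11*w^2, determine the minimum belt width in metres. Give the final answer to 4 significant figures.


A_req = 1098.3570 / (2.9870 * 1.3230 * 3600) = 0.0772051 m^2
w = sqrt(0.0772051 / 0.11)
w = 0.8378 m


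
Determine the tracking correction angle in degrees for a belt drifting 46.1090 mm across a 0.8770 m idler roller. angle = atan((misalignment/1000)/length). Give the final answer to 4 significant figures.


misalign_m = 46.1090 / 1000 = 0.046109 m
angle = atan(0.046109 / 0.8770)
angle = 3.010 deg


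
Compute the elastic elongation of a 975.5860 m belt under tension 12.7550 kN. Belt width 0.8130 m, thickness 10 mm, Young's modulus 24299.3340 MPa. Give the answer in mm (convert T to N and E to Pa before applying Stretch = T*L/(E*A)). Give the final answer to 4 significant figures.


A = 0.8130 * 0.01 = 0.00813 m^2
Stretch = 12.7550*1000 * 975.5860 / (24299.3340e6 * 0.00813) * 1000
Stretch = 62.99 mm
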